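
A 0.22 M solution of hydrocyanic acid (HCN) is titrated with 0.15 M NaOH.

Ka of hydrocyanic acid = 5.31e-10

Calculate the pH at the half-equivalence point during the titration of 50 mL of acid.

At half-equivalence [HA] = [A⁻], so Henderson-Hasselbalch gives pH = pKa = -log(5.31e-10) = 9.27.

pH = pKa = 9.27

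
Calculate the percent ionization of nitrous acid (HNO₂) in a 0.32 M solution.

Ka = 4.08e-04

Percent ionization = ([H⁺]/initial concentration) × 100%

Using Ka equilibrium: x² + Ka×x - Ka×C = 0. Solving: [H⁺] = 1.1224e-02. Percent = (1.1224e-02/0.32) × 100

Percent ionization = 3.51%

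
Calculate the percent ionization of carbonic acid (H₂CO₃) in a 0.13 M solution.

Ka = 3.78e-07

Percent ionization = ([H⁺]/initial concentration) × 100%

Using Ka equilibrium: x² + Ka×x - Ka×C = 0. Solving: [H⁺] = 2.2149e-04. Percent = (2.2149e-04/0.13) × 100

Percent ionization = 0.17%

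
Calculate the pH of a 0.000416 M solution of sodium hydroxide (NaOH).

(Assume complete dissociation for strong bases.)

[OH⁻] = 0.000416 M for strong base. pOH = -log[OH⁻] = 3.38, pH = 14 - pOH

pH = 10.62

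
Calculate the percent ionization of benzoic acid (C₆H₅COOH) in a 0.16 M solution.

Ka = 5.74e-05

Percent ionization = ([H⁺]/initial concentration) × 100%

Using Ka equilibrium: x² + Ka×x - Ka×C = 0. Solving: [H⁺] = 3.0019e-03. Percent = (3.0019e-03/0.16) × 100

Percent ionization = 1.88%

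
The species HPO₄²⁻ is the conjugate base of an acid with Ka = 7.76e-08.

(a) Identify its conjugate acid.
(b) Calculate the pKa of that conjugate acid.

(a) The conjugate acid is formed by adding one H⁺ to HPO₄²⁻, giving H₂PO₄⁻. (b) pKa = -log(Ka) = -log(7.76e-08) = 7.11.

Conjugate acid: H₂PO₄⁻; pK_a = 7.11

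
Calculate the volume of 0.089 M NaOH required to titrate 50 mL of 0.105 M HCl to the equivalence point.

At equivalence: moles acid = moles base. moles HCl = 0.105 × 50/1000 = 0.00525 mol. V_base = moles / 0.089 × 1000 = 59.0 mL.

V_{base} = 59.0 mL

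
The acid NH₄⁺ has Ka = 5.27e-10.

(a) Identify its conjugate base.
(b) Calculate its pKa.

(a) The conjugate base is formed by removing one H⁺ from NH₄⁺, giving NH₃. (b) pKa = -log(Ka) = -log(5.27e-10) = 9.28.

Conjugate base: NH₃; pK_a = 9.28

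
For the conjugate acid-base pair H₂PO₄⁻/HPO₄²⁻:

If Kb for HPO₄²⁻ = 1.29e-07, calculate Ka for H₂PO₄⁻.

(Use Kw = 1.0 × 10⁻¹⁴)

For a conjugate pair Ka × Kb = Kw, so Ka = Kw/Kb = 1.0 × 10⁻¹⁴ / 1.29e-07 = 7.75e-08.

K_a = 7.75e-08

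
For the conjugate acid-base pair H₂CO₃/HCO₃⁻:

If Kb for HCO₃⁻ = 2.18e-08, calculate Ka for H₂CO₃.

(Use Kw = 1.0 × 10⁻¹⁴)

For a conjugate pair Ka × Kb = Kw, so Ka = Kw/Kb = 1.0 × 10⁻¹⁴ / 2.18e-08 = 4.59e-07.

K_a = 4.59e-07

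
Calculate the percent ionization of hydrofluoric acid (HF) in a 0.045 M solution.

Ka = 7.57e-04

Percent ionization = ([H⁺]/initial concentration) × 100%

Using Ka equilibrium: x² + Ka×x - Ka×C = 0. Solving: [H⁺] = 5.4703e-03. Percent = (5.4703e-03/0.045) × 100

Percent ionization = 12.2%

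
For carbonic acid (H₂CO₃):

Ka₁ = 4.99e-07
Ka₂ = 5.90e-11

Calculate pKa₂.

pKa₂ = -log(Ka₂) = -log(5.90e-11) = 10.23.

pK_{a2} = 10.23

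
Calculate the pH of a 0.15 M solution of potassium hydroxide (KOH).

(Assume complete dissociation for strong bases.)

[OH⁻] = 0.15 M for strong base. pOH = -log[OH⁻] = 0.82, pH = 14 - pOH

pH = 13.18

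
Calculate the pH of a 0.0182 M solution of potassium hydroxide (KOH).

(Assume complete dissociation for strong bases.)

[OH⁻] = 0.0182 M for strong base. pOH = -log[OH⁻] = 1.74, pH = 14 - pOH

pH = 12.26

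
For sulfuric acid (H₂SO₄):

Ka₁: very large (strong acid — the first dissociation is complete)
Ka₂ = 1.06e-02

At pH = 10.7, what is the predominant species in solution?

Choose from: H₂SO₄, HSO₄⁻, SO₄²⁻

The first dissociation is complete, so H₂SO₄ itself is never the predominant species in water; pKa₂ = -log(1.06e-02) = 1.97. For a polyprotic acid the predominant species crosses at each pKa: below pKa_n the protonated form dominates, above it the deprotonated form does. At pH = 10.7, the predominant species is SO₄²⁻.

SO₄²⁻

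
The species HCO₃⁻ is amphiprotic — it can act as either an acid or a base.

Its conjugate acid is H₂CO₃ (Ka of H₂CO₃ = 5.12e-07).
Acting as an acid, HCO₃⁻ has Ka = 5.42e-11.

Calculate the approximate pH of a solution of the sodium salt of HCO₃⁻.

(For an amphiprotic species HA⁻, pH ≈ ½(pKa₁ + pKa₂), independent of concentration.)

pKa₁ = -log(5.12e-07) = 6.29; pKa₂ = -log(5.42e-11) = 10.27. For an amphiprotic species, pH ≈ ½(pKa₁ + pKa₂) = ½(6.29 + 10.27) = 8.28.

pH = 8.28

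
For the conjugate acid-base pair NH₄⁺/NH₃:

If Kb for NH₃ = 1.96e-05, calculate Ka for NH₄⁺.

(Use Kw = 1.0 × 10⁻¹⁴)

For a conjugate pair Ka × Kb = Kw, so Ka = Kw/Kb = 1.0 × 10⁻¹⁴ / 1.96e-05 = 5.10e-10.

K_a = 5.10e-10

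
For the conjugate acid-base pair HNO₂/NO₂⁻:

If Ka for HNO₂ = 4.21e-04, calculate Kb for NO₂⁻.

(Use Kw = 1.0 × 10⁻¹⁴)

For a conjugate pair Ka × Kb = Kw, so Kb = Kw/Ka = 1.0 × 10⁻¹⁴ / 4.21e-04 = 2.38e-11.

K_b = 2.38e-11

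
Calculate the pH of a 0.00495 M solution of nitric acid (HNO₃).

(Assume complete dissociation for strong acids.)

[H⁺] = 0.00495 M for strong acid. pH = -log[H⁺] = -log(0.00495)

pH = 2.31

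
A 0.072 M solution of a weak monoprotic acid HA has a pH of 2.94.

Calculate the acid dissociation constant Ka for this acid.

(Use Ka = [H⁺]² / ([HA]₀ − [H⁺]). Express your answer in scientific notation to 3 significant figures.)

[H⁺] = 10^(−pH) = 10^(−2.94) = 1.148e-03 M. For HA ⇌ H⁺ + A⁻, Ka = [H⁺][A⁻]/[HA] = [H⁺]² / ([HA]₀ − [H⁺]) = (1.148e-03)² / (0.072 − 1.148e-03) = 1.86e-05.

K_a = 1.86e-05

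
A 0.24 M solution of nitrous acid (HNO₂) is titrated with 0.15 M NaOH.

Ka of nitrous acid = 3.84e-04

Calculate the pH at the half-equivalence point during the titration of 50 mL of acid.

At half-equivalence [HA] = [A⁻], so Henderson-Hasselbalch gives pH = pKa = -log(3.84e-04) = 3.42.

pH = pKa = 3.42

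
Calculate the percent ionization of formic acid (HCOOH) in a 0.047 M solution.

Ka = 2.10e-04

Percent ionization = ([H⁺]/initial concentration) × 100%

Using Ka equilibrium: x² + Ka×x - Ka×C = 0. Solving: [H⁺] = 3.0384e-03. Percent = (3.0384e-03/0.047) × 100

Percent ionization = 6.46%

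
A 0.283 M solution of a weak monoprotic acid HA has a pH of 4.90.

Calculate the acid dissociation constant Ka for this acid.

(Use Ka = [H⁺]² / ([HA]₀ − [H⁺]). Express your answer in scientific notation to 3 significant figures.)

[H⁺] = 10^(−pH) = 10^(−4.90) = 1.259e-05 M. For HA ⇌ H⁺ + A⁻, Ka = [H⁺][A⁻]/[HA] = [H⁺]² / ([HA]₀ − [H⁺]) = (1.259e-05)² / (0.283 − 1.259e-05) = 5.60e-10.

K_a = 5.60e-10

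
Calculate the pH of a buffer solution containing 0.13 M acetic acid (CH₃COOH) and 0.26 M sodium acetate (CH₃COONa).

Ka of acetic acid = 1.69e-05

pKa = -log(1.69e-05) = 4.77. pH = pKa + log([A⁻]/[HA]) = 4.77 + log(0.26/0.13)

pH = 5.07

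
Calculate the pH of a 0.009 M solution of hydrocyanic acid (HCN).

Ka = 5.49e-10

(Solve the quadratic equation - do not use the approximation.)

x² + Ka×x - Ka×C = 0. Using quadratic formula: [H⁺] = 2.2226e-06

pH = 5.65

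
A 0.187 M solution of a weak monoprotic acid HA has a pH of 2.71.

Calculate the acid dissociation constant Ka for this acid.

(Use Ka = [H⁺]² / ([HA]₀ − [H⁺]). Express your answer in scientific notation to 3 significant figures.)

[H⁺] = 10^(−pH) = 10^(−2.71) = 1.950e-03 M. For HA ⇌ H⁺ + A⁻, Ka = [H⁺][A⁻]/[HA] = [H⁺]² / ([HA]₀ − [H⁺]) = (1.950e-03)² / (0.187 − 1.950e-03) = 2.05e-05.

K_a = 2.05e-05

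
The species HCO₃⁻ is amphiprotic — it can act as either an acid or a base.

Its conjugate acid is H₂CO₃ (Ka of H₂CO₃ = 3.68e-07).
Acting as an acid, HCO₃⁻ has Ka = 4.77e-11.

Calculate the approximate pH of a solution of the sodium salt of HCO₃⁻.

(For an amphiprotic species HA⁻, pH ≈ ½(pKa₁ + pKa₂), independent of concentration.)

pKa₁ = -log(3.68e-07) = 6.43; pKa₂ = -log(4.77e-11) = 10.32. For an amphiprotic species, pH ≈ ½(pKa₁ + pKa₂) = ½(6.43 + 10.32) = 8.38.

pH = 8.38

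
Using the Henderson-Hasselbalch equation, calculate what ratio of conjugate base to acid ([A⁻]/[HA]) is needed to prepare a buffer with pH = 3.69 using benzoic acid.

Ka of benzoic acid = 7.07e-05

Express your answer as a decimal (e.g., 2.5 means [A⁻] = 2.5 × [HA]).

pKa = -log(7.07e-05) = 4.1506. pH = pKa + log([A⁻]/[HA]), so log([A⁻]/[HA]) = pH − pKa = 3.69 − 4.1506 = -0.4606. [A⁻]/[HA] = 10^(-0.4606) = 0.346

[A⁻]/[HA] = 0.346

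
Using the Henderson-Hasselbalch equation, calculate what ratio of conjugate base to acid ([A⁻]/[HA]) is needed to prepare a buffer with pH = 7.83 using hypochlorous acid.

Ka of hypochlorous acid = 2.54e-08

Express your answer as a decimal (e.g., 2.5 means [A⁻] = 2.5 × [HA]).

pKa = -log(2.54e-08) = 7.5952. pH = pKa + log([A⁻]/[HA]), so log([A⁻]/[HA]) = pH − pKa = 7.83 − 7.5952 = 0.2348. [A⁻]/[HA] = 10^(0.2348) = 1.72

[A⁻]/[HA] = 1.72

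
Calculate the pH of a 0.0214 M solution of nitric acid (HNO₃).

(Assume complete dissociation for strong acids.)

[H⁺] = 0.0214 M for strong acid. pH = -log[H⁺] = -log(0.0214)

pH = 1.67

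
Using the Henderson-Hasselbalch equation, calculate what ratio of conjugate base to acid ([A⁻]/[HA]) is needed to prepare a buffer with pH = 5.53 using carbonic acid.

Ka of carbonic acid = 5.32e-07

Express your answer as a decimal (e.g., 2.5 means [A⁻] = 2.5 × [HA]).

pKa = -log(5.32e-07) = 6.2741. pH = pKa + log([A⁻]/[HA]), so log([A⁻]/[HA]) = pH − pKa = 5.53 − 6.2741 = -0.7441. [A⁻]/[HA] = 10^(-0.7441) = 0.180

[A⁻]/[HA] = 0.180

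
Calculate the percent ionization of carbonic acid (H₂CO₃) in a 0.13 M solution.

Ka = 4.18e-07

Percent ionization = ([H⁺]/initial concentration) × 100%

Using Ka equilibrium: x² + Ka×x - Ka×C = 0. Solving: [H⁺] = 2.3290e-04. Percent = (2.3290e-04/0.13) × 100

Percent ionization = 0.179%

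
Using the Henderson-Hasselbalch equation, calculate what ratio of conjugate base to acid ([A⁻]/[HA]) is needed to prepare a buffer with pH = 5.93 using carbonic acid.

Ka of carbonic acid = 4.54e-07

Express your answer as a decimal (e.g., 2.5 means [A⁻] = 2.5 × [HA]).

pKa = -log(4.54e-07) = 6.3429. pH = pKa + log([A⁻]/[HA]), so log([A⁻]/[HA]) = pH − pKa = 5.93 − 6.3429 = -0.4129. [A⁻]/[HA] = 10^(-0.4129) = 0.386

[A⁻]/[HA] = 0.386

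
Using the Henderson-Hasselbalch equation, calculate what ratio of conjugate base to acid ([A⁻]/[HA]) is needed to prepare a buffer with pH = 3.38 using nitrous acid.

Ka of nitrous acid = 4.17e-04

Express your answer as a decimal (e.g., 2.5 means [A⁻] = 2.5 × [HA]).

pKa = -log(4.17e-04) = 3.3799. pH = pKa + log([A⁻]/[HA]), so log([A⁻]/[HA]) = pH − pKa = 3.38 − 3.3799 = 0.0001. [A⁻]/[HA] = 10^(0.0001) = 1.00

[A⁻]/[HA] = 1.00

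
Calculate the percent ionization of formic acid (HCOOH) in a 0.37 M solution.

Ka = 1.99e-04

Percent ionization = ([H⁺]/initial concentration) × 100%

Using Ka equilibrium: x² + Ka×x - Ka×C = 0. Solving: [H⁺] = 8.4819e-03. Percent = (8.4819e-03/0.37) × 100

Percent ionization = 2.29%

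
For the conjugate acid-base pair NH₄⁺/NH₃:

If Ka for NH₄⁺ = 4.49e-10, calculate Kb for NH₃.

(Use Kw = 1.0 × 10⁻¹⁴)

For a conjugate pair Ka × Kb = Kw, so Kb = Kw/Ka = 1.0 × 10⁻¹⁴ / 4.49e-10 = 2.23e-05.

K_b = 2.23e-05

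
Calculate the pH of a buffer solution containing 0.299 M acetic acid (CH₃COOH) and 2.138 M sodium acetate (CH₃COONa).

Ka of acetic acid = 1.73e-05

pKa = -log(1.73e-05) = 4.76. pH = pKa + log([A⁻]/[HA]) = 4.76 + log(2.138/0.299)

pH = 5.62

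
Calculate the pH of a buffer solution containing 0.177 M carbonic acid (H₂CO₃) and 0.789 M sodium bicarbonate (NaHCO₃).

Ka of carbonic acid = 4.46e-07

pKa = -log(4.46e-07) = 6.35. pH = pKa + log([A⁻]/[HA]) = 6.35 + log(0.789/0.177)

pH = 7.00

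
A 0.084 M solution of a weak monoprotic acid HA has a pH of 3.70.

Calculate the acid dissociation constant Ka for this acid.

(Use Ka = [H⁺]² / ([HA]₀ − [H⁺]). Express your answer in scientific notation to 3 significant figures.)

[H⁺] = 10^(−pH) = 10^(−3.70) = 1.995e-04 M. For HA ⇌ H⁺ + A⁻, Ka = [H⁺][A⁻]/[HA] = [H⁺]² / ([HA]₀ − [H⁺]) = (1.995e-04)² / (0.084 − 1.995e-04) = 4.75e-07.

K_a = 4.75e-07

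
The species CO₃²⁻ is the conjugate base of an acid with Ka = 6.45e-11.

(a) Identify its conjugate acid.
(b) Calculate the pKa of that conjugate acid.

(a) The conjugate acid is formed by adding one H⁺ to CO₃²⁻, giving HCO₃⁻. (b) pKa = -log(Ka) = -log(6.45e-11) = 10.19.

Conjugate acid: HCO₃⁻; pK_a = 10.19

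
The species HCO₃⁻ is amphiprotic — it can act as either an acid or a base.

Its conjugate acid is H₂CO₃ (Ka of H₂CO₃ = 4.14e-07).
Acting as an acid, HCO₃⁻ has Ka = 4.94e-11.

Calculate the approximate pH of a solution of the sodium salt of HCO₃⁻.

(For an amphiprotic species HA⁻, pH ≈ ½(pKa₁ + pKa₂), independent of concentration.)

pKa₁ = -log(4.14e-07) = 6.38; pKa₂ = -log(4.94e-11) = 10.31. For an amphiprotic species, pH ≈ ½(pKa₁ + pKa₂) = ½(6.38 + 10.31) = 8.34.

pH = 8.34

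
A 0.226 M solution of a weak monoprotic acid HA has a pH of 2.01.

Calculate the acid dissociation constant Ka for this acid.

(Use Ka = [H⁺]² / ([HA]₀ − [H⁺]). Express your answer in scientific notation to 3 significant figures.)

[H⁺] = 10^(−pH) = 10^(−2.01) = 9.772e-03 M. For HA ⇌ H⁺ + A⁻, Ka = [H⁺][A⁻]/[HA] = [H⁺]² / ([HA]₀ − [H⁺]) = (9.772e-03)² / (0.226 − 9.772e-03) = 4.42e-04.

K_a = 4.42e-04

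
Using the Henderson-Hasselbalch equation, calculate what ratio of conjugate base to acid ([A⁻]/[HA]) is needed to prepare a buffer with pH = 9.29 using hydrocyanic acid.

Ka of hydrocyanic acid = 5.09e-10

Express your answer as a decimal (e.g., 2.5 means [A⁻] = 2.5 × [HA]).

pKa = -log(5.09e-10) = 9.2933. pH = pKa + log([A⁻]/[HA]), so log([A⁻]/[HA]) = pH − pKa = 9.29 − 9.2933 = -0.0033. [A⁻]/[HA] = 10^(-0.0033) = 0.992

[A⁻]/[HA] = 0.992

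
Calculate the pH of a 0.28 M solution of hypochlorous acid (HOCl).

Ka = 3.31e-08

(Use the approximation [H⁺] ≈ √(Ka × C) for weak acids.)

[H⁺] = √(Ka × C) = √(3.31e-08 × 0.28) = 9.6270e-05. pH = -log(9.6270e-05)

pH = 4.02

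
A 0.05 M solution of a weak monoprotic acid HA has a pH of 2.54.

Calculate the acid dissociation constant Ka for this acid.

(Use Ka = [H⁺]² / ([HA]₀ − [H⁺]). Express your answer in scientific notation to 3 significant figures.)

[H⁺] = 10^(−pH) = 10^(−2.54) = 2.884e-03 M. For HA ⇌ H⁺ + A⁻, Ka = [H⁺][A⁻]/[HA] = [H⁺]² / ([HA]₀ − [H⁺]) = (2.884e-03)² / (0.05 − 2.884e-03) = 1.77e-04.

K_a = 1.77e-04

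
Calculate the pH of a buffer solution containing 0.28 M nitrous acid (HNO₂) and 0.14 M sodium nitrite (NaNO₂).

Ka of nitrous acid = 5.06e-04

pKa = -log(5.06e-04) = 3.30. pH = pKa + log([A⁻]/[HA]) = 3.30 + log(0.14/0.28)

pH = 2.99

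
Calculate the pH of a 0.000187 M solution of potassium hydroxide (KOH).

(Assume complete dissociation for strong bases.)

[OH⁻] = 0.000187 M for strong base. pOH = -log[OH⁻] = 3.73, pH = 14 - pOH

pH = 10.27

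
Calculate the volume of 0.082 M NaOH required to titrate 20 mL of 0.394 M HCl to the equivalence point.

At equivalence: moles acid = moles base. moles HCl = 0.394 × 20/1000 = 0.00788 mol. V_base = moles / 0.082 × 1000 = 96.1 mL.

V_{base} = 96.1 mL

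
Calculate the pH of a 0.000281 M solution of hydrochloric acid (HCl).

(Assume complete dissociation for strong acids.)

[H⁺] = 0.000281 M for strong acid. pH = -log[H⁺] = -log(0.000281)

pH = 3.55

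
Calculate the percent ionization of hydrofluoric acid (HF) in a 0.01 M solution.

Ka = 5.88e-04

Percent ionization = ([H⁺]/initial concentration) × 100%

Using Ka equilibrium: x² + Ka×x - Ka×C = 0. Solving: [H⁺] = 2.1486e-03. Percent = (2.1486e-03/0.01) × 100

Percent ionization = 21.5%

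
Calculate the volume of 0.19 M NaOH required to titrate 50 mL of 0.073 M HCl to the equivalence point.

At equivalence: moles acid = moles base. moles HCl = 0.073 × 50/1000 = 0.00365 mol. V_base = moles / 0.19 × 1000 = 19.2 mL.

V_{base} = 19.2 mL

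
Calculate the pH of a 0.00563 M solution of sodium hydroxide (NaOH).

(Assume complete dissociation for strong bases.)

[OH⁻] = 0.00563 M for strong base. pOH = -log[OH⁻] = 2.25, pH = 14 - pOH

pH = 11.75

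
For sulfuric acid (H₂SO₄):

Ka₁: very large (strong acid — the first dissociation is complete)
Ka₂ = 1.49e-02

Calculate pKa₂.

pKa₂ = -log(Ka₂) = -log(1.49e-02) = 1.83.

pK_{a2} = 1.83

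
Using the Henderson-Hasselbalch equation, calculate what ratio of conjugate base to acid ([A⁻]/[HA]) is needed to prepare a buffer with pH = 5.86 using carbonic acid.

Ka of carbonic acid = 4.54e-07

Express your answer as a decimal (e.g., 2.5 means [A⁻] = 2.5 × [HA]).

pKa = -log(4.54e-07) = 6.3429. pH = pKa + log([A⁻]/[HA]), so log([A⁻]/[HA]) = pH − pKa = 5.86 − 6.3429 = -0.4829. [A⁻]/[HA] = 10^(-0.4829) = 0.329

[A⁻]/[HA] = 0.329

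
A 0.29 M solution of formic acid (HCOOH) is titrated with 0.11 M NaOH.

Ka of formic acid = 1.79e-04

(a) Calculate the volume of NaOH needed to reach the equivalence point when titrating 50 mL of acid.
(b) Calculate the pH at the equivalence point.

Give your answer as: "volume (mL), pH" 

moles acid = 0.29 × 50/1000 = 0.0145 mol; V_base = moles/0.11 × 1000 = 131.8 mL. At equivalence only the conjugate base is present: [A⁻] = 0.0145/0.182 = 7.9750e-02 M. Kb = Kw/Ka = 5.59e-11; [OH⁻] = √(Kb × [A⁻]) = 2.1108e-06; pOH = 5.68; pH = 14 - pOH = 8.32.

V = 131.8 mL, pH = 8.32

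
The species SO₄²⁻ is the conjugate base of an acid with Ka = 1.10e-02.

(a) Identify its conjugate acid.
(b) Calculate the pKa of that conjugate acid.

(a) The conjugate acid is formed by adding one H⁺ to SO₄²⁻, giving HSO₄⁻. (b) pKa = -log(Ka) = -log(1.10e-02) = 1.96.

Conjugate acid: HSO₄⁻; pK_a = 1.96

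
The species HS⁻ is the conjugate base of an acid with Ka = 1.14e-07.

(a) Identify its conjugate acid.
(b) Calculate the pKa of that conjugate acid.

(a) The conjugate acid is formed by adding one H⁺ to HS⁻, giving H₂S. (b) pKa = -log(Ka) = -log(1.14e-07) = 6.94.

Conjugate acid: H₂S; pK_a = 6.94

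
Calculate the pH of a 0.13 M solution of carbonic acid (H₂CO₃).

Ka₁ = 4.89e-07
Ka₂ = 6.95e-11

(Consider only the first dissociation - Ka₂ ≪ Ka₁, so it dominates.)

First dissociation dominates. From Ka₁ = [H⁺][HA⁻]/[H₂A], x² + Ka₁·x − Ka₁·C = 0 with C = 0.13 M and Ka₁ = 4.89e-07. Solving: [H⁺] = (−Ka₁ + √(Ka₁² + 4·Ka₁·C)) / 2 = 2.5189e-04 M. pH = -log(2.5189e-04) = 3.60.

pH = 3.60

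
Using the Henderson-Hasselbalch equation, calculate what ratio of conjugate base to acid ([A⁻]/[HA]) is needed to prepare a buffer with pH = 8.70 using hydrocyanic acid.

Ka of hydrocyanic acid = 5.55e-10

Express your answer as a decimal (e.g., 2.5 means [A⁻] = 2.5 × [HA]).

pKa = -log(5.55e-10) = 9.2557. pH = pKa + log([A⁻]/[HA]), so log([A⁻]/[HA]) = pH − pKa = 8.70 − 9.2557 = -0.5557. [A⁻]/[HA] = 10^(-0.5557) = 0.278

[A⁻]/[HA] = 0.278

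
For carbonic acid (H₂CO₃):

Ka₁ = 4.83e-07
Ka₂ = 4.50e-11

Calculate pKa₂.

pKa₂ = -log(Ka₂) = -log(4.50e-11) = 10.35.

pK_{a2} = 10.35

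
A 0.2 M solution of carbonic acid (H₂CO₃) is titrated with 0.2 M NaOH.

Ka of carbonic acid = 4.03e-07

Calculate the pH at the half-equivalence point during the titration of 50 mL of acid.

At half-equivalence [HA] = [A⁻], so Henderson-Hasselbalch gives pH = pKa = -log(4.03e-07) = 6.39.

pH = pKa = 6.39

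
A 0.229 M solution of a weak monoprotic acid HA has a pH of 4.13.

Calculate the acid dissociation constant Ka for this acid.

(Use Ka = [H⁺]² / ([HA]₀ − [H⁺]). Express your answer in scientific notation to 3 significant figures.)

[H⁺] = 10^(−pH) = 10^(−4.13) = 7.413e-05 M. For HA ⇌ H⁺ + A⁻, Ka = [H⁺][A⁻]/[HA] = [H⁺]² / ([HA]₀ − [H⁺]) = (7.413e-05)² / (0.229 − 7.413e-05) = 2.40e-08.

K_a = 2.40e-08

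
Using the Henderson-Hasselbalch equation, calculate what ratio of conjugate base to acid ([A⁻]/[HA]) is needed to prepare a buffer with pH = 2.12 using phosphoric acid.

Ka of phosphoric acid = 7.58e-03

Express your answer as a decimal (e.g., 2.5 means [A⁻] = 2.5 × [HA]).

pKa = -log(7.58e-03) = 2.1203. pH = pKa + log([A⁻]/[HA]), so log([A⁻]/[HA]) = pH − pKa = 2.12 − 2.1203 = -0.0003. [A⁻]/[HA] = 10^(-0.0003) = 0.999

[A⁻]/[HA] = 0.999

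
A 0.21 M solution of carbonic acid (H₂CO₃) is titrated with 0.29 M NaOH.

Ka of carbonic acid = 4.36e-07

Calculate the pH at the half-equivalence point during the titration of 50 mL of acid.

At half-equivalence [HA] = [A⁻], so Henderson-Hasselbalch gives pH = pKa = -log(4.36e-07) = 6.36.

pH = pKa = 6.36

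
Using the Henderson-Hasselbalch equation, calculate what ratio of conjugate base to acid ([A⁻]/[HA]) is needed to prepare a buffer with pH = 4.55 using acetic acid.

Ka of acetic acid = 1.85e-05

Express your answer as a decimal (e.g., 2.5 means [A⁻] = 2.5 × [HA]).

pKa = -log(1.85e-05) = 4.7328. pH = pKa + log([A⁻]/[HA]), so log([A⁻]/[HA]) = pH − pKa = 4.55 − 4.7328 = -0.1828. [A⁻]/[HA] = 10^(-0.1828) = 0.656

[A⁻]/[HA] = 0.656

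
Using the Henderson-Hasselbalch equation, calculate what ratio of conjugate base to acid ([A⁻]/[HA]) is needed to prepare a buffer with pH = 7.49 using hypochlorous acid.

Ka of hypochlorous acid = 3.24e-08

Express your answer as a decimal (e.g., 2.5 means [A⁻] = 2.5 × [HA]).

pKa = -log(3.24e-08) = 7.4895. pH = pKa + log([A⁻]/[HA]), so log([A⁻]/[HA]) = pH − pKa = 7.49 − 7.4895 = 0.0005. [A⁻]/[HA] = 10^(0.0005) = 1.00

[A⁻]/[HA] = 1.00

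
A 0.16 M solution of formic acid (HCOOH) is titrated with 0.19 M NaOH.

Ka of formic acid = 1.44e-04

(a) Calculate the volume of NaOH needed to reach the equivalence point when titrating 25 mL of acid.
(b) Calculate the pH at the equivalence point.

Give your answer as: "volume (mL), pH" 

moles acid = 0.16 × 25/1000 = 0.004 mol; V_base = moles/0.19 × 1000 = 21.1 mL. At equivalence only the conjugate base is present: [A⁻] = 0.004/0.046 = 8.6857e-02 M. Kb = Kw/Ka = 6.94e-11; [OH⁻] = √(Kb × [A⁻]) = 2.4560e-06; pOH = 5.61; pH = 14 - pOH = 8.39.

V = 21.1 mL, pH = 8.39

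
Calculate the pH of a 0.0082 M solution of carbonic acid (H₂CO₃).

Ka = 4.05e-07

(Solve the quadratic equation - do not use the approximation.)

x² + Ka×x - Ka×C = 0. Using quadratic formula: [H⁺] = 5.7426e-05

pH = 4.24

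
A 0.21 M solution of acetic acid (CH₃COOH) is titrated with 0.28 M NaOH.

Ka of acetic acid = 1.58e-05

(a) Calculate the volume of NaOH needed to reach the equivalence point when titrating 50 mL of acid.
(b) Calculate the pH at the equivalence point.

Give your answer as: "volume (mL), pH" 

moles acid = 0.21 × 50/1000 = 0.0105 mol; V_base = moles/0.28 × 1000 = 37.5 mL. At equivalence only the conjugate base is present: [A⁻] = 0.0105/0.087 = 1.2000e-01 M. Kb = Kw/Ka = 6.33e-10; [OH⁻] = √(Kb × [A⁻]) = 8.7149e-06; pOH = 5.06; pH = 14 - pOH = 8.94.

V = 37.5 mL, pH = 8.94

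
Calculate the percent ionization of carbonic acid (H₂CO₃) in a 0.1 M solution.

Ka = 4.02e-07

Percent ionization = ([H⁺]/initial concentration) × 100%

Using Ka equilibrium: x² + Ka×x - Ka×C = 0. Solving: [H⁺] = 2.0030e-04. Percent = (2.0030e-04/0.1) × 100

Percent ionization = 0.2%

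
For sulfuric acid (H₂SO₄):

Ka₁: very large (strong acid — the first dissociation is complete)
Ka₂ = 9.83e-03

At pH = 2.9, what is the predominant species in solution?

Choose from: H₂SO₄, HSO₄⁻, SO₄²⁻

The first dissociation is complete, so H₂SO₄ itself is never the predominant species in water; pKa₂ = -log(9.83e-03) = 2.01. For a polyprotic acid the predominant species crosses at each pKa: below pKa_n the protonated form dominates, above it the deprotonated form does. At pH = 2.9, the predominant species is SO₄²⁻.

SO₄²⁻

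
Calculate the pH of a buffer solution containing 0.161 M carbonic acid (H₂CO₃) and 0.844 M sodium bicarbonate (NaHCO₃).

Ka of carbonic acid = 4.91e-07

pKa = -log(4.91e-07) = 6.31. pH = pKa + log([A⁻]/[HA]) = 6.31 + log(0.844/0.161)

pH = 7.03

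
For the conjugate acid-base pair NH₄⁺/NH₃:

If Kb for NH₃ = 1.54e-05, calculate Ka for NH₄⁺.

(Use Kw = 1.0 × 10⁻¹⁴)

For a conjugate pair Ka × Kb = Kw, so Ka = Kw/Kb = 1.0 × 10⁻¹⁴ / 1.54e-05 = 6.49e-10.

K_a = 6.49e-10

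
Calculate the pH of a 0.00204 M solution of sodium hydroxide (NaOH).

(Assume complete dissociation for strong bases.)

[OH⁻] = 0.00204 M for strong base. pOH = -log[OH⁻] = 2.69, pH = 14 - pOH

pH = 11.31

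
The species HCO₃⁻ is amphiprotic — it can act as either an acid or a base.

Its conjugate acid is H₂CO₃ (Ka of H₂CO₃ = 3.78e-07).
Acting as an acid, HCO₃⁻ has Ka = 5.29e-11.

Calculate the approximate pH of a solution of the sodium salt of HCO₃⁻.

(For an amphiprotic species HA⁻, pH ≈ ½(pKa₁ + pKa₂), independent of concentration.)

pKa₁ = -log(3.78e-07) = 6.42; pKa₂ = -log(5.29e-11) = 10.28. For an amphiprotic species, pH ≈ ½(pKa₁ + pKa₂) = ½(6.42 + 10.28) = 8.35.

pH = 8.35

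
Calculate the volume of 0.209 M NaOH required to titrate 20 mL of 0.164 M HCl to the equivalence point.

At equivalence: moles acid = moles base. moles HCl = 0.164 × 20/1000 = 0.00328 mol. V_base = moles / 0.209 × 1000 = 15.7 mL.

V_{base} = 15.7 mL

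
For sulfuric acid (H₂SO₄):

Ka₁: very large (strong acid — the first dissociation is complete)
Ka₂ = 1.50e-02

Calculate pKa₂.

pKa₂ = -log(Ka₂) = -log(1.50e-02) = 1.82.

pK_{a2} = 1.82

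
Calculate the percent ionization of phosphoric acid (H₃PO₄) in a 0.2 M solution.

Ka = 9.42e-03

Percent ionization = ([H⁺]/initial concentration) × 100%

Using Ka equilibrium: x² + Ka×x - Ka×C = 0. Solving: [H⁺] = 3.8950e-02. Percent = (3.8950e-02/0.2) × 100

Percent ionization = 19.5%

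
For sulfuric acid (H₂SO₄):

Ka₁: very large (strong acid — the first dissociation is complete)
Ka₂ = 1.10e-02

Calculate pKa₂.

pKa₂ = -log(Ka₂) = -log(1.10e-02) = 1.96.

pK_{a2} = 1.96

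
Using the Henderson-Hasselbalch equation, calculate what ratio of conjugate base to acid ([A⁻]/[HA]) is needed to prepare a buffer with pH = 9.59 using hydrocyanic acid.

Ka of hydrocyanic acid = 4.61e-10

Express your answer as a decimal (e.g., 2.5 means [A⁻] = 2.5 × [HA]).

pKa = -log(4.61e-10) = 9.3363. pH = pKa + log([A⁻]/[HA]), so log([A⁻]/[HA]) = pH − pKa = 9.59 − 9.3363 = 0.2537. [A⁻]/[HA] = 10^(0.2537) = 1.79

[A⁻]/[HA] = 1.79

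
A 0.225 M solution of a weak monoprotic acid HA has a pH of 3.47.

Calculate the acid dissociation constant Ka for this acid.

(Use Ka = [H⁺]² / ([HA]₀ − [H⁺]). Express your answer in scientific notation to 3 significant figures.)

[H⁺] = 10^(−pH) = 10^(−3.47) = 3.388e-04 M. For HA ⇌ H⁺ + A⁻, Ka = [H⁺][A⁻]/[HA] = [H⁺]² / ([HA]₀ − [H⁺]) = (3.388e-04)² / (0.225 − 3.388e-04) = 5.11e-07.

K_a = 5.11e-07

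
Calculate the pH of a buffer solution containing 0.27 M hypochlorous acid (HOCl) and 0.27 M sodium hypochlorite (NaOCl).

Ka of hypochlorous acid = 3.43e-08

pKa = -log(3.43e-08) = 7.46. pH = pKa + log([A⁻]/[HA]) = 7.46 + log(0.27/0.27)

pH = 7.46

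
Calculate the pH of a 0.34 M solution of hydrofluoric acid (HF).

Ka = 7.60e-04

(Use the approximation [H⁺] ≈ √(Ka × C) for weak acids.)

[H⁺] = √(Ka × C) = √(7.60e-04 × 0.34) = 1.6075e-02. pH = -log(1.6075e-02)

pH = 1.79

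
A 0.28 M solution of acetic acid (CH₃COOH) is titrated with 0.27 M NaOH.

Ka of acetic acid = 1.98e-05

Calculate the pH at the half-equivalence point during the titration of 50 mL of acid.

At half-equivalence [HA] = [A⁻], so Henderson-Hasselbalch gives pH = pKa = -log(1.98e-05) = 4.70.

pH = pKa = 4.70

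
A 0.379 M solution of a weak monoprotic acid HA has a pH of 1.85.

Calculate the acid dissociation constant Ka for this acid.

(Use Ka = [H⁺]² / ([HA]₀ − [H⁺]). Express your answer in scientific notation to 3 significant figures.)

[H⁺] = 10^(−pH) = 10^(−1.85) = 1.413e-02 M. For HA ⇌ H⁺ + A⁻, Ka = [H⁺][A⁻]/[HA] = [H⁺]² / ([HA]₀ − [H⁺]) = (1.413e-02)² / (0.379 − 1.413e-02) = 5.47e-04.

K_a = 5.47e-04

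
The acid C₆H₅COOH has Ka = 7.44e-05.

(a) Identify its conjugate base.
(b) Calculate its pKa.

(a) The conjugate base is formed by removing one H⁺ from C₆H₅COOH, giving C₆H₅COO⁻. (b) pKa = -log(Ka) = -log(7.44e-05) = 4.13.

Conjugate base: C₆H₅COO⁻; pK_a = 4.13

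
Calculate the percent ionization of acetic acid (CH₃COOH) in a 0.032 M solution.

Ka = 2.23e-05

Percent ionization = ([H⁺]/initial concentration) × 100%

Using Ka equilibrium: x² + Ka×x - Ka×C = 0. Solving: [H⁺] = 8.3367e-04. Percent = (8.3367e-04/0.032) × 100

Percent ionization = 2.61%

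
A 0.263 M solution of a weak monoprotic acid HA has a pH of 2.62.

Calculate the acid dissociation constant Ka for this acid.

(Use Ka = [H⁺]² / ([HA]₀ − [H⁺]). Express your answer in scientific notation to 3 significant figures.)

[H⁺] = 10^(−pH) = 10^(−2.62) = 2.399e-03 M. For HA ⇌ H⁺ + A⁻, Ka = [H⁺][A⁻]/[HA] = [H⁺]² / ([HA]₀ − [H⁺]) = (2.399e-03)² / (0.263 − 2.399e-03) = 2.21e-05.

K_a = 2.21e-05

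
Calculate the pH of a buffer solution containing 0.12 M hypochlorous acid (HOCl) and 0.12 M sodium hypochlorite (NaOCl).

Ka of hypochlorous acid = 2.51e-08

pKa = -log(2.51e-08) = 7.60. pH = pKa + log([A⁻]/[HA]) = 7.60 + log(0.12/0.12)

pH = 7.60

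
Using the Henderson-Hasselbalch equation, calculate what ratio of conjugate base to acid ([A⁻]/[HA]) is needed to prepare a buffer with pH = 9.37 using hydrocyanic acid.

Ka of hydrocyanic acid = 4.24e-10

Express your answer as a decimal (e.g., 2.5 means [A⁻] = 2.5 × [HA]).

pKa = -log(4.24e-10) = 9.3726. pH = pKa + log([A⁻]/[HA]), so log([A⁻]/[HA]) = pH − pKa = 9.37 − 9.3726 = -0.0026. [A⁻]/[HA] = 10^(-0.0026) = 0.994

[A⁻]/[HA] = 0.994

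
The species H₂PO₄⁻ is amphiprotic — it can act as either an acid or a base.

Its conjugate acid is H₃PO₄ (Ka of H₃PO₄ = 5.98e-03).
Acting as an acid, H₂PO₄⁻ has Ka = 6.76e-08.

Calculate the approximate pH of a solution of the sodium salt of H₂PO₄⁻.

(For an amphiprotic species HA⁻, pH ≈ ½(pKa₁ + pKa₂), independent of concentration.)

pKa₁ = -log(5.98e-03) = 2.22; pKa₂ = -log(6.76e-08) = 7.17. For an amphiprotic species, pH ≈ ½(pKa₁ + pKa₂) = ½(2.22 + 7.17) = 4.70.

pH = 4.70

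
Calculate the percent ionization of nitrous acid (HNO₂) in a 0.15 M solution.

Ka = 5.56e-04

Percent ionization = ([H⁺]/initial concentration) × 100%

Using Ka equilibrium: x² + Ka×x - Ka×C = 0. Solving: [H⁺] = 8.8586e-03. Percent = (8.8586e-03/0.15) × 100

Percent ionization = 5.91%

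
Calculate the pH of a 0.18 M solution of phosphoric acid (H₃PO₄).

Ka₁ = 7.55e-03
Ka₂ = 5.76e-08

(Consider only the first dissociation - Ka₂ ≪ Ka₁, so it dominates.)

First dissociation dominates. From Ka₁ = [H⁺][HA⁻]/[H₂A], x² + Ka₁·x − Ka₁·C = 0 with C = 0.18 M and Ka₁ = 7.55e-03. Solving: [H⁺] = (−Ka₁ + √(Ka₁² + 4·Ka₁·C)) / 2 = 3.3282e-02 M. pH = -log(3.3282e-02) = 1.48.

pH = 1.48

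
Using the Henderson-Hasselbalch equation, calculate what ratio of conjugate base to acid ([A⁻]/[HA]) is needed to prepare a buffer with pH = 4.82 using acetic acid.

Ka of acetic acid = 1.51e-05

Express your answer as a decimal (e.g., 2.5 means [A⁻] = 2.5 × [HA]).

pKa = -log(1.51e-05) = 4.8210. pH = pKa + log([A⁻]/[HA]), so log([A⁻]/[HA]) = pH − pKa = 4.82 − 4.8210 = -0.0010. [A⁻]/[HA] = 10^(-0.0010) = 0.998

[A⁻]/[HA] = 0.998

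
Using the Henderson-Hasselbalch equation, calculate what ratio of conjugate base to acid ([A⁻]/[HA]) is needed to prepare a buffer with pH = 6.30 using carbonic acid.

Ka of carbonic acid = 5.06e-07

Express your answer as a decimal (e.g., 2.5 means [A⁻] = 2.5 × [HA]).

pKa = -log(5.06e-07) = 6.2958. pH = pKa + log([A⁻]/[HA]), so log([A⁻]/[HA]) = pH − pKa = 6.30 − 6.2958 = 0.0042. [A⁻]/[HA] = 10^(0.0042) = 1.01

[A⁻]/[HA] = 1.01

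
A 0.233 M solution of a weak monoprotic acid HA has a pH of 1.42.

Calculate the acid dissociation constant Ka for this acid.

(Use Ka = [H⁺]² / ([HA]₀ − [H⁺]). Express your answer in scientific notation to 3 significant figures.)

[H⁺] = 10^(−pH) = 10^(−1.42) = 3.802e-02 M. For HA ⇌ H⁺ + A⁻, Ka = [H⁺][A⁻]/[HA] = [H⁺]² / ([HA]₀ − [H⁺]) = (3.802e-02)² / (0.233 − 3.802e-02) = 7.41e-03.

K_a = 7.41e-03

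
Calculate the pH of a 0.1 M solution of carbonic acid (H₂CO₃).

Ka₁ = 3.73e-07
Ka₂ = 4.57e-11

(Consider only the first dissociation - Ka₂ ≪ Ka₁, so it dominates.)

First dissociation dominates. From Ka₁ = [H⁺][HA⁻]/[H₂A], x² + Ka₁·x − Ka₁·C = 0 with C = 0.1 M and Ka₁ = 3.73e-07. Solving: [H⁺] = (−Ka₁ + √(Ka₁² + 4·Ka₁·C)) / 2 = 1.9295e-04 M. pH = -log(1.9295e-04) = 3.71.

pH = 3.71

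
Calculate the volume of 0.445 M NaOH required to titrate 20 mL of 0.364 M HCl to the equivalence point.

At equivalence: moles acid = moles base. moles HCl = 0.364 × 20/1000 = 0.00728 mol. V_base = moles / 0.445 × 1000 = 16.4 mL.

V_{base} = 16.4 mL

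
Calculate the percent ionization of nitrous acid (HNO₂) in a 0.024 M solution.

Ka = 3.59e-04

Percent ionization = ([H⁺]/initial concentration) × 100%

Using Ka equilibrium: x² + Ka×x - Ka×C = 0. Solving: [H⁺] = 2.7613e-03. Percent = (2.7613e-03/0.024) × 100

Percent ionization = 11.5%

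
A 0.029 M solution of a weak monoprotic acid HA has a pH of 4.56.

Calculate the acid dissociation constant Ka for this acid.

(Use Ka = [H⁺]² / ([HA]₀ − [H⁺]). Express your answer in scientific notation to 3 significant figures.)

[H⁺] = 10^(−pH) = 10^(−4.56) = 2.754e-05 M. For HA ⇌ H⁺ + A⁻, Ka = [H⁺][A⁻]/[HA] = [H⁺]² / ([HA]₀ − [H⁺]) = (2.754e-05)² / (0.029 − 2.754e-05) = 2.62e-08.

K_a = 2.62e-08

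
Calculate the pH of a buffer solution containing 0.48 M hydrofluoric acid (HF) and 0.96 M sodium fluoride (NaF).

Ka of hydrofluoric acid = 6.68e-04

pKa = -log(6.68e-04) = 3.18. pH = pKa + log([A⁻]/[HA]) = 3.18 + log(0.96/0.48)

pH = 3.48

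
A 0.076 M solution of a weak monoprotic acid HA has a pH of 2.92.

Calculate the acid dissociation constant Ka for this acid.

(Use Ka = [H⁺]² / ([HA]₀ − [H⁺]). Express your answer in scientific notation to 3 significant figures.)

[H⁺] = 10^(−pH) = 10^(−2.92) = 1.202e-03 M. For HA ⇌ H⁺ + A⁻, Ka = [H⁺][A⁻]/[HA] = [H⁺]² / ([HA]₀ − [H⁺]) = (1.202e-03)² / (0.076 − 1.202e-03) = 1.93e-05.

K_a = 1.93e-05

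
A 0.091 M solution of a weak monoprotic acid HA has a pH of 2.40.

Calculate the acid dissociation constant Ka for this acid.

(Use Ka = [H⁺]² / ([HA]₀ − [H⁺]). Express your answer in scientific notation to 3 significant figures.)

[H⁺] = 10^(−pH) = 10^(−2.40) = 3.981e-03 M. For HA ⇌ H⁺ + A⁻, Ka = [H⁺][A⁻]/[HA] = [H⁺]² / ([HA]₀ − [H⁺]) = (3.981e-03)² / (0.091 − 3.981e-03) = 1.82e-04.

K_a = 1.82e-04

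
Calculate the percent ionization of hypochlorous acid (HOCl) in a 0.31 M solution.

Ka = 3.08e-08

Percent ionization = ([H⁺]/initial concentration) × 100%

Using Ka equilibrium: x² + Ka×x - Ka×C = 0. Solving: [H⁺] = 9.7698e-05. Percent = (9.7698e-05/0.31) × 100

Percent ionization = 0.0315%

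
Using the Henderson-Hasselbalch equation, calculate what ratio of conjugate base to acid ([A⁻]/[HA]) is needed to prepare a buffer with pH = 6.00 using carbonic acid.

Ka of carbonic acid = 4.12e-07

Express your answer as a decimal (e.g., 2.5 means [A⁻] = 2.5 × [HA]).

pKa = -log(4.12e-07) = 6.3851. pH = pKa + log([A⁻]/[HA]), so log([A⁻]/[HA]) = pH − pKa = 6.00 − 6.3851 = -0.3851. [A⁻]/[HA] = 10^(-0.3851) = 0.412

[A⁻]/[HA] = 0.412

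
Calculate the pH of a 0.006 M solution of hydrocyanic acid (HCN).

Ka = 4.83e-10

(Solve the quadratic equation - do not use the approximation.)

x² + Ka×x - Ka×C = 0. Using quadratic formula: [H⁺] = 1.7021e-06

pH = 5.77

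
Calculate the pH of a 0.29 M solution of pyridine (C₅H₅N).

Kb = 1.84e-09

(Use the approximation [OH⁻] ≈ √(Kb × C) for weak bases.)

[OH⁻] = √(Kb × C) = √(1.84e-09 × 0.29) = 2.3100e-05. pOH = 4.64, pH = 14 - pOH

pH = 9.36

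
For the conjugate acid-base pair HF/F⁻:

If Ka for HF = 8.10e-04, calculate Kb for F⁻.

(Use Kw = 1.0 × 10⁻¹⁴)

For a conjugate pair Ka × Kb = Kw, so Kb = Kw/Ka = 1.0 × 10⁻¹⁴ / 8.10e-04 = 1.23e-11.

K_b = 1.23e-11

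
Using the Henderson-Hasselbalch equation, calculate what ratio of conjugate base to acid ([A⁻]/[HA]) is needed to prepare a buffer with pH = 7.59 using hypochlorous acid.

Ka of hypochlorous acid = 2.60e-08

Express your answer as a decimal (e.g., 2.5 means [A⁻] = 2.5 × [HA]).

pKa = -log(2.60e-08) = 7.5850. pH = pKa + log([A⁻]/[HA]), so log([A⁻]/[HA]) = pH − pKa = 7.59 − 7.5850 = 0.0050. [A⁻]/[HA] = 10^(0.0050) = 1.01

[A⁻]/[HA] = 1.01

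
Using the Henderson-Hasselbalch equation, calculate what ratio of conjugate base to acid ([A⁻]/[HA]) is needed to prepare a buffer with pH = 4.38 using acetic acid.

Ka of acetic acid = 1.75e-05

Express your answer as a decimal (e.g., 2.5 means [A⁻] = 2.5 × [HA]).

pKa = -log(1.75e-05) = 4.7570. pH = pKa + log([A⁻]/[HA]), so log([A⁻]/[HA]) = pH − pKa = 4.38 − 4.7570 = -0.3770. [A⁻]/[HA] = 10^(-0.3770) = 0.420

[A⁻]/[HA] = 0.420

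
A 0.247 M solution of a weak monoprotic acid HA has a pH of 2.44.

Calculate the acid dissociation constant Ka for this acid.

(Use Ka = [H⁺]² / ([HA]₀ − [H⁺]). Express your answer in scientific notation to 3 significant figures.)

[H⁺] = 10^(−pH) = 10^(−2.44) = 3.631e-03 M. For HA ⇌ H⁺ + A⁻, Ka = [H⁺][A⁻]/[HA] = [H⁺]² / ([HA]₀ − [H⁺]) = (3.631e-03)² / (0.247 − 3.631e-03) = 5.42e-05.

K_a = 5.42e-05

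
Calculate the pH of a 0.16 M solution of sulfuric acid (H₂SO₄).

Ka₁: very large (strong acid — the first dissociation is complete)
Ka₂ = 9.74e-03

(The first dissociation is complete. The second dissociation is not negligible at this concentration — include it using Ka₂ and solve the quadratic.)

First dissociation is complete: [H⁺]₀ = [HSO₄⁻]₀ = C = 0.16 M. Second dissociation HSO₄⁻ ⇌ H⁺ + SO₄²⁻: let x = [SO₄²⁻]. Ka₂ = (C + x)·x / (C − x) = 9.74e-03 → x² + (C + Ka₂)·x − Ka₂·C = 0 → x² + 0.16974·x − 1.558e-03 = 0. x = (−0.16974 + √(0.16974² + 4 × 1.558e-03)) / 2 = 8.7319e-03 M. [H⁺] = C + x = 0.16 + 8.7319e-03 = 1.6873e-01 M. pH = -log(1.6873e-01) = 0.77.

pH = 0.77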